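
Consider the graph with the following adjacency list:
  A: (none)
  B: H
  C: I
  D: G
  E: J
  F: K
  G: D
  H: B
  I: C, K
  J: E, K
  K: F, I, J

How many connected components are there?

4

A is isolated — a component by itself.
Starting from D we can reach D, G. That is one component of size 2.
Starting from B we can reach B, H. That is one component of size 2.
Starting from C we can reach C, E, F, I, J, K. That is one component of size 6.
Total: 4 components.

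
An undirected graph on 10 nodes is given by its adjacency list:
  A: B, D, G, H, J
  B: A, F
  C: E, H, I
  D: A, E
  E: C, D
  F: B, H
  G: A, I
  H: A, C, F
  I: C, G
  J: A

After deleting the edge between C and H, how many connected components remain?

1

C and H are still connected via C-E-D-A-H, so the component count stays at 1.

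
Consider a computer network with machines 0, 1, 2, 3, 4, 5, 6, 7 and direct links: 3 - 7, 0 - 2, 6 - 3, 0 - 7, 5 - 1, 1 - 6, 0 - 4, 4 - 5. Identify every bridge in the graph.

0-2

The edges on the cycle 0-4-5-1-6-3-7-0 are not bridges since each lies on that cycle.
But removing 0 - 2 disconnects 0 from 2 — this is a bridge.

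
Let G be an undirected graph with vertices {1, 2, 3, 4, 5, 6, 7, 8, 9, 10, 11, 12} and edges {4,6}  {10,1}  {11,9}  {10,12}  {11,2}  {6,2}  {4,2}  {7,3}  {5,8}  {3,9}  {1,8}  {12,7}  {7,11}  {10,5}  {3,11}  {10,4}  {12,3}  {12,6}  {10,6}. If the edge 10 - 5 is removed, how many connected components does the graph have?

10 and 5 are still connected via 10-1-8-5, so the component count stays at 1.

1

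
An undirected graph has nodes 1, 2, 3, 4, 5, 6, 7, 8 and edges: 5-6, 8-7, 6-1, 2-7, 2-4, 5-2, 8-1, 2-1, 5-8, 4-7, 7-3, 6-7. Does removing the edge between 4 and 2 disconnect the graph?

No

After removing 4-2, the path 4-7-2 still connects them, so the edge is not a bridge.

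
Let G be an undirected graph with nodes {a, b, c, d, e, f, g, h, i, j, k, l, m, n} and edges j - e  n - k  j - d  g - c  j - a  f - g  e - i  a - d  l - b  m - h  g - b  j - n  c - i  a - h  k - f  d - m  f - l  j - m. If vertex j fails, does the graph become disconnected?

Deleting j raises the number of components from 1 to 2, so j is a cut vertex.

Yes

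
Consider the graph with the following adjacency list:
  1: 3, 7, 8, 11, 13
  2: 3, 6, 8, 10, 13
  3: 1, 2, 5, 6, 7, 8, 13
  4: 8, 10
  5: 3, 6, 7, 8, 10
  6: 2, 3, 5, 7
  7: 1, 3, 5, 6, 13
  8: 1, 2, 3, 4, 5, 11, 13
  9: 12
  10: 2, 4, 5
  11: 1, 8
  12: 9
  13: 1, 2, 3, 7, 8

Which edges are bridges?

The edges on the cycle 5-10-2-6-3-5 are not bridges since each lies on that cycle.
But removing 12-9 disconnects 12 from 9 — this is a bridge.

12-9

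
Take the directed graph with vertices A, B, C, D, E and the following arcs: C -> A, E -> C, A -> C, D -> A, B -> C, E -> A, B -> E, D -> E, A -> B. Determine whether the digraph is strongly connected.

No

There is no directed path from B to D, so the graph is not strongly connected.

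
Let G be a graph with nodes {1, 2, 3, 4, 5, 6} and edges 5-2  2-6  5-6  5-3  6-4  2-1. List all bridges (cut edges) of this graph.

The edges on the cycle 5-2-6-5 are not bridges since each lies on that cycle.
But removing 2-1 disconnects 2 from 1; removing 6-4 disconnects 6 from 4; removing 5-3 disconnects 5 from 3 — these are bridges.

1-2, 3-5, 4-6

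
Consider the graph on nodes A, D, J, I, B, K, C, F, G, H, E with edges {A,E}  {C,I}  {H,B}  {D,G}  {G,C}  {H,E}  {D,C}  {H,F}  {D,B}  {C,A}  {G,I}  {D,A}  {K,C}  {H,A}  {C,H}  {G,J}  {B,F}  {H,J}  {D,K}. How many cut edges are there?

0

The edges on the cycle D-G-J-H-C-K-D are not bridges since each lies on that cycle.
Every edge lies on some cycle, so there are no bridges.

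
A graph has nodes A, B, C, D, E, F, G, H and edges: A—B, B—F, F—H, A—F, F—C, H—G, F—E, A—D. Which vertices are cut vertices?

Removing A increases the component count from 1 to 2, so A is a cut vertex.
Removing F increases the component count from 1 to 4, so F is a cut vertex.
Removing H increases the component count from 1 to 2, so H is a cut vertex.
By contrast removing G leaves 1 component; it is not a cut vertex. No other vertex is a cut vertex either.

A, F, H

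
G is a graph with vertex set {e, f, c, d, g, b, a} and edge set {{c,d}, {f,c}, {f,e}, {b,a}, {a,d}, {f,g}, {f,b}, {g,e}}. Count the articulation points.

1

Removing f increases the component count from 1 to 2, so f is a cut vertex.
By contrast removing g leaves 1 component; it is not a cut vertex. No other vertex is a cut vertex either.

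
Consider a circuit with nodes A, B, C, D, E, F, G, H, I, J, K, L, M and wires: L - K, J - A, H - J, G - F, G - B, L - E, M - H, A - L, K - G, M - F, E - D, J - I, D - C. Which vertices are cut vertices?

Removing D increases the component count from 1 to 2, so D is a cut vertex.
Removing E increases the component count from 1 to 2, so E is a cut vertex.
Removing G increases the component count from 1 to 2, so G is a cut vertex.
Likewise J, L are cut vertices.
By contrast removing H leaves 1 component; it is not a cut vertex. No other vertex is a cut vertex either.

D, E, G, J, L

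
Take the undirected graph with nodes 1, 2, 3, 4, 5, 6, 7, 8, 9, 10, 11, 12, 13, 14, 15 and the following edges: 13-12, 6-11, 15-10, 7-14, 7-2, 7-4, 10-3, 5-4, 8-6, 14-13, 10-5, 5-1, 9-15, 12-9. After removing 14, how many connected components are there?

With 14 gone, the remaining components are: {6, 8, 11}; {1, 2, 3, 4, 5, 7, 9, 10, 12, 13, 15}.
That is 2 components.

2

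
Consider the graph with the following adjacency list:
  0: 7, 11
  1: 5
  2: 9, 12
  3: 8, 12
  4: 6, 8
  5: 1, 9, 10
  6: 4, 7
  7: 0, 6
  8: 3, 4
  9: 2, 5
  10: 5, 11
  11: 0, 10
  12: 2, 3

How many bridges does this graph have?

1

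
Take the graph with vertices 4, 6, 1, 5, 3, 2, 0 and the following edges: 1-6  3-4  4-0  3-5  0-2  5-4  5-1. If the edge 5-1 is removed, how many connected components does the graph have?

Before removal there is 1 component.
5-1 is a bridge — removing it separates 5's side from 1's side.
After removal: 2 components.

2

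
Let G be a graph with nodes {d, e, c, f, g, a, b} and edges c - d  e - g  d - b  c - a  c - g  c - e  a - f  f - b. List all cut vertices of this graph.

c

Removing c increases the component count from 1 to 2, so c is a cut vertex.
By contrast removing a leaves 1 component; it is not a cut vertex. No other vertex is a cut vertex either.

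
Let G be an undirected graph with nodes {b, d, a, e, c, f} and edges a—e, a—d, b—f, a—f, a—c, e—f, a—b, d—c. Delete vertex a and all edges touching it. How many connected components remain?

2

With a gone, the remaining components are: {c, d}; {b, e, f}.
That is 2 components.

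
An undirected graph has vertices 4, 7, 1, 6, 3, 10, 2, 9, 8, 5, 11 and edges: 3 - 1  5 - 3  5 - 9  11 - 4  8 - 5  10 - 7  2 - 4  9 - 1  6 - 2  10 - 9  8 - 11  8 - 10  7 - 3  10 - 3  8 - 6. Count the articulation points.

Removing 8 increases the component count from 1 to 2, so 8 is a cut vertex.
By contrast removing 9 leaves 1 component; it is not a cut vertex. No other vertex is a cut vertex either.

1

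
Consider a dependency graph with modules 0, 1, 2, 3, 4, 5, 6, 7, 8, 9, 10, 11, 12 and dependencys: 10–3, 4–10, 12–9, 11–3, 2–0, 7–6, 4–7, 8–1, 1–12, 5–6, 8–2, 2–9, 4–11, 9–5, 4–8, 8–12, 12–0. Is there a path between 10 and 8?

Yes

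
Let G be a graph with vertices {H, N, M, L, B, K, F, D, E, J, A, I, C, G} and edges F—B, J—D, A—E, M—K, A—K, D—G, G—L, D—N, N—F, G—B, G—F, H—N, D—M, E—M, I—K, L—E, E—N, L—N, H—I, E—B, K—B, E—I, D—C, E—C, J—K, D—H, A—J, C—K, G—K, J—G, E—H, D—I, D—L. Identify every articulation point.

none

Removing A, for instance, still leaves 1 component. No single vertex removal increases the component count — the graph has no articulation points.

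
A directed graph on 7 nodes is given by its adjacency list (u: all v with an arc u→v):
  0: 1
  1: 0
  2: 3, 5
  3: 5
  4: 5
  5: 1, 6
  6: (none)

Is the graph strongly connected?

There is no directed path from 1 to 6, so the graph is not strongly connected.

No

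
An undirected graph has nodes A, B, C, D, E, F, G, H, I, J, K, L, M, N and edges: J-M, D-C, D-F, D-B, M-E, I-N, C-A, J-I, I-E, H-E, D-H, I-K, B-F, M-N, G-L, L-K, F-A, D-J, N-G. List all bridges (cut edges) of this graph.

The edges on the cycle D-B-F-D are not bridges since each lies on that cycle.
Every edge lies on some cycle, so there are no bridges.

none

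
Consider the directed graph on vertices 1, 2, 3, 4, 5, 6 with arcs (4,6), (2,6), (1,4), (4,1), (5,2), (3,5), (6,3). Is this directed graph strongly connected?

No

There is no directed path from 6 to 1, so the graph is not strongly connected.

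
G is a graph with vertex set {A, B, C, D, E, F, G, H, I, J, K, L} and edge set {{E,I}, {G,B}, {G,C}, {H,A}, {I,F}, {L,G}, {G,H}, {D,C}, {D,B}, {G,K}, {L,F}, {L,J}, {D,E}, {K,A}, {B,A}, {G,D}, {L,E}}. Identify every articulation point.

L

Removing L increases the component count from 1 to 2, so L is a cut vertex.
By contrast removing A leaves 1 component; it is not a cut vertex. No other vertex is a cut vertex either.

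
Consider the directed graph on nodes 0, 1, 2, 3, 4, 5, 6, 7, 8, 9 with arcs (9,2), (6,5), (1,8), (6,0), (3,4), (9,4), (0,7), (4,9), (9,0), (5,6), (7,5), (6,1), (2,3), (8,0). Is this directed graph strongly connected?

No

There is no directed path from 5 to 3, so the graph is not strongly connected.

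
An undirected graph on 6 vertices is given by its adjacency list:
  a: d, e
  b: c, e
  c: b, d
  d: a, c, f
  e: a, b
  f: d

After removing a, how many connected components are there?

1

With a gone, the remaining components are: {b, c, d, e, f}.
That is 1 component.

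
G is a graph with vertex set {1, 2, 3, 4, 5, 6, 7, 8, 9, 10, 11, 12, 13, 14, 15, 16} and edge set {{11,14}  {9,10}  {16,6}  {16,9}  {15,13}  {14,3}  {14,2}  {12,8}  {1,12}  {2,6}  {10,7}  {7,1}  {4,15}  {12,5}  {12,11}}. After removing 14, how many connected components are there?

With 14 gone, the remaining components are: {3}; {4, 13, 15}; {1, 2, 5, 6, 7, 8, 9, 10, 11, 12, 16}.
That is 3 components.

3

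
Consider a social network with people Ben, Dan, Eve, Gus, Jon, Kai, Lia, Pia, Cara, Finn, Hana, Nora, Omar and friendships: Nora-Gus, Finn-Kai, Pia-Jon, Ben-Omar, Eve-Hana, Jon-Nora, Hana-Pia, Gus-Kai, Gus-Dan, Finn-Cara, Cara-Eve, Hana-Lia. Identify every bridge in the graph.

The edges on the cycle Finn-Cara-Eve-Hana-Pia-Jon-Nora-Gus-Kai-Finn are not bridges since each lies on that cycle.
But removing Ben-Omar disconnects Ben from Omar; removing Lia-Hana disconnects Lia from Hana; removing Dan-Gus disconnects Dan from Gus — these are bridges.

Ben-Omar, Dan-Gus, Hana-Lia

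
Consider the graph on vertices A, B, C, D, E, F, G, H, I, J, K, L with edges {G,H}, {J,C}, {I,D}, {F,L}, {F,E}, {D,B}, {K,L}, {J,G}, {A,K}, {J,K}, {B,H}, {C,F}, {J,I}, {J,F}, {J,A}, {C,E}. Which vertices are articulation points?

J

Removing J increases the component count from 1 to 2, so J is a cut vertex.
By contrast removing D leaves 1 component; it is not a cut vertex. No other vertex is a cut vertex either.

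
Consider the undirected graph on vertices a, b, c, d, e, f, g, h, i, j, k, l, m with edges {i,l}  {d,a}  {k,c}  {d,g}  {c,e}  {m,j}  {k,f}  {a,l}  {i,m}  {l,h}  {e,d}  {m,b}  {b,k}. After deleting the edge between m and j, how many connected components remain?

2

Before removal there is 1 component.
m–j is a bridge — removing it separates m's side from j's side.
After removal: 2 components.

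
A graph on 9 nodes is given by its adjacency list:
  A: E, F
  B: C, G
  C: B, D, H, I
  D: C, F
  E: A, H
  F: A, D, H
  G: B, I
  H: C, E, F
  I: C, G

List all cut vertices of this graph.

Removing C increases the component count from 1 to 2, so C is a cut vertex.
By contrast removing A leaves 1 component; it is not a cut vertex. No other vertex is a cut vertex either.

C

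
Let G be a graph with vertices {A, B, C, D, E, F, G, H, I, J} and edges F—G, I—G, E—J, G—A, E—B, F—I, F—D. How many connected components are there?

4

C is isolated — a component by itself.
H is isolated — a component by itself.
Starting from B we can reach B, E, J. That is one component of size 3.
Starting from A we can reach A, D, F, G, I. That is one component of size 5.
Total: 4 components.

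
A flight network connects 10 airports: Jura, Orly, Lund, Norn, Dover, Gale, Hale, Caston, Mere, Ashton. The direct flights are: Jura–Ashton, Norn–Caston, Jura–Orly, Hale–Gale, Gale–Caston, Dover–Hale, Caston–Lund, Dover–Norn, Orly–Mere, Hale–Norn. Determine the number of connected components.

2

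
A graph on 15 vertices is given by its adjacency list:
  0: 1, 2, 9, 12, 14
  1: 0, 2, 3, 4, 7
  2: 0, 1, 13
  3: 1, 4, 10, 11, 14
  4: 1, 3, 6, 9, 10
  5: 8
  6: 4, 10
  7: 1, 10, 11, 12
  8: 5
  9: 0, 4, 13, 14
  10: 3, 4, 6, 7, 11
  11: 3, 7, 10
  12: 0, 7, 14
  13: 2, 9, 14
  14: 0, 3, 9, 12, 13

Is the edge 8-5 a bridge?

Removing 8-5 leaves no path between 8 and 5: the component count goes from 2 to 3. So it is a bridge.

Yes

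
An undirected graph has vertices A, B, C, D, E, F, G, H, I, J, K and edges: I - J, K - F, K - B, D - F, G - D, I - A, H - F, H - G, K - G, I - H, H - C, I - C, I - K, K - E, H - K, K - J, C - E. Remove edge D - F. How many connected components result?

D and F are still connected via D-G-H-F, so the component count stays at 1.

1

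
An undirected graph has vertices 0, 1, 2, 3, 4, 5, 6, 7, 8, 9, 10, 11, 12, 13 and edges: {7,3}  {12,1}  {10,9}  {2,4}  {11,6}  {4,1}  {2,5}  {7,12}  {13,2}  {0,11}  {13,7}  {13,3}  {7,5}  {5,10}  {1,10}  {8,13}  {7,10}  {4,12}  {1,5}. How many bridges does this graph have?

4

The edges on the cycle 13-7-3-13 are not bridges since each lies on that cycle.
But removing 11–6 disconnects 11 from 6; removing 0–11 disconnects 0 from 11; removing 9–10 disconnects 9 from 10; removing 13–8 disconnects 13 from 8 — these are bridges.
That makes 4 bridges.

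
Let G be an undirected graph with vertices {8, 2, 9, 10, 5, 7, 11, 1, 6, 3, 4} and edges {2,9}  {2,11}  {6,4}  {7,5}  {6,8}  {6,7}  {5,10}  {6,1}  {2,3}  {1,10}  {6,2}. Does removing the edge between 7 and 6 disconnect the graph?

No

After removing 7-6, the path 7-5-10-1-6 still connects them, so the edge is not a bridge.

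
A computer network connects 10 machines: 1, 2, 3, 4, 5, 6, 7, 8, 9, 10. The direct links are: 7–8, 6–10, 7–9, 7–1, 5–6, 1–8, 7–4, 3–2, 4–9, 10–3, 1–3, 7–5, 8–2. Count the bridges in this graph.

The edges on the cycle 7-4-9-7 are not bridges since each lies on that cycle.
Every edge lies on some cycle, so there are no bridges.

0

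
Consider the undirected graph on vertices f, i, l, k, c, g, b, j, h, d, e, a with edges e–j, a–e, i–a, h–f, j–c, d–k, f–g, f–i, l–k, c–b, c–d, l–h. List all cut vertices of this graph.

c, f

Removing c increases the component count from 1 to 2, so c is a cut vertex.
Removing f increases the component count from 1 to 2, so f is a cut vertex.
By contrast removing a leaves 1 component; it is not a cut vertex. No other vertex is a cut vertex either.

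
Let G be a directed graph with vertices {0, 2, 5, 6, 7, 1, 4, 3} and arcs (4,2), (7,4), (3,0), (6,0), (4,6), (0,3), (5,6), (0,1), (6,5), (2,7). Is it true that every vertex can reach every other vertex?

There is no directed path from 1 to 0, so the graph is not strongly connected.

No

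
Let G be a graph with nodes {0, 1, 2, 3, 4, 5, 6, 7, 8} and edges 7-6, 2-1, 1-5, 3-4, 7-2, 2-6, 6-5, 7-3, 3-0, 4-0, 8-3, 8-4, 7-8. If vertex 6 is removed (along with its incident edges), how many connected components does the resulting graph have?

1

With 6 gone, the remaining components are: {0, 1, 2, 3, 4, 5, 7, 8}.
That is 1 component.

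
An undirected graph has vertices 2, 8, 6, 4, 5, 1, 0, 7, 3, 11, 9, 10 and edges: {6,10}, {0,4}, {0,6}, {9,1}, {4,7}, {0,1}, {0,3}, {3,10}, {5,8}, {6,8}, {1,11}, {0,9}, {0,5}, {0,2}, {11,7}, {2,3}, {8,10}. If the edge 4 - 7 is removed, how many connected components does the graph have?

1

4 and 7 are still connected via 4-0-1-11-7, so the component count stays at 1.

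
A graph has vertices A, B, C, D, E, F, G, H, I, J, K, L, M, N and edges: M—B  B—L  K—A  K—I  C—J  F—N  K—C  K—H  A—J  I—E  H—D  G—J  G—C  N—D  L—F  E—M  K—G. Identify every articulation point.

K

Removing K increases the component count from 1 to 2, so K is a cut vertex.
By contrast removing B leaves 1 component; it is not a cut vertex. No other vertex is a cut vertex either.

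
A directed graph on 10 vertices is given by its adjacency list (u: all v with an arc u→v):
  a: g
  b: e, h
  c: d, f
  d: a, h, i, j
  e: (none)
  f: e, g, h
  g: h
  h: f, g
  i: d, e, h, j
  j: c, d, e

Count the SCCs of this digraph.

{c, d, i, j} are all mutually reachable — one SCC of size 4.
{f, g, h} are all mutually reachable — one SCC of size 3.
{b} is an SCC by itself.
{e} is an SCC by itself.
{a} is an SCC by itself.
That gives 5 strongly connected components.

5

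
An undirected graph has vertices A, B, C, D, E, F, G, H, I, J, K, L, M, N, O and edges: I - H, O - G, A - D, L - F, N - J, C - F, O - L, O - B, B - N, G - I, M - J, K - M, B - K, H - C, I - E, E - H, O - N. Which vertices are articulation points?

Removing O increases the component count from 2 to 3, so O is a cut vertex.
By contrast removing H leaves 2 components; it is not a cut vertex. No other vertex is a cut vertex either.

O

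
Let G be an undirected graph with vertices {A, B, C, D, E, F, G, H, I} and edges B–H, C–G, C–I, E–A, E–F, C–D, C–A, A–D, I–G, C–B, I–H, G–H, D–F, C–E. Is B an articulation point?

Deleting B leaves 1 component (was 1) (its neighbors C, H remain connected to each other), so B is not a cut vertex.

No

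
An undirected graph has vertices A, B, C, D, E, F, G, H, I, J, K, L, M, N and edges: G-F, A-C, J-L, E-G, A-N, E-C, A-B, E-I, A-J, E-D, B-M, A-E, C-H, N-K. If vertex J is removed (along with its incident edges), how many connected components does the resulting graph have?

With J gone, the remaining components are: {L}; {A, B, C, D, E, F, G, H, I, K, M, N}.
That is 2 components.

2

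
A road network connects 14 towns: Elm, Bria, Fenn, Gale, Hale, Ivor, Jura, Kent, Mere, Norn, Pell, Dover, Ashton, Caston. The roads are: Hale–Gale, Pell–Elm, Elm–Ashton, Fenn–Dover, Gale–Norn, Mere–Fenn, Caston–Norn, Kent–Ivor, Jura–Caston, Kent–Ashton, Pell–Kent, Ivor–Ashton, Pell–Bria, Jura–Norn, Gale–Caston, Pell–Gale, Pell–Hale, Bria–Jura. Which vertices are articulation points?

Fenn, Pell

Removing Fenn increases the component count from 2 to 3, so Fenn is a cut vertex.
Removing Pell increases the component count from 2 to 3, so Pell is a cut vertex.
By contrast removing Kent leaves 2 components; it is not a cut vertex. No other vertex is a cut vertex either.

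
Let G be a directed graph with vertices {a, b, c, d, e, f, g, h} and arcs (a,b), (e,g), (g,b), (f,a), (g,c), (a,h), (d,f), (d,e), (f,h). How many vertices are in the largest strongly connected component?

{b} is an SCC by itself.
{h} is an SCC by itself.
{f} is an SCC by itself.
{c} is an SCC by itself.
{g} is an SCC by itself.
(and 3 more singleton SCCs)
The largest has 1 vertex.

1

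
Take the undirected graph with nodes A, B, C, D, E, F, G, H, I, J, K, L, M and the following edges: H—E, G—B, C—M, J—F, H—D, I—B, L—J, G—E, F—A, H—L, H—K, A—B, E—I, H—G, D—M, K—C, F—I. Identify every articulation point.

H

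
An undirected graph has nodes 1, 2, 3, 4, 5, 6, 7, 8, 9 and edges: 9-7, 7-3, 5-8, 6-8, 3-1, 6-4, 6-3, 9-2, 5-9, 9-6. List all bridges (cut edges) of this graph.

1-3, 2-9, 4-6

The edges on the cycle 9-6-3-7-9 are not bridges since each lies on that cycle.
But removing 3-1 disconnects 3 from 1; removing 6-4 disconnects 6 from 4; removing 2-9 disconnects 2 from 9 — these are bridges.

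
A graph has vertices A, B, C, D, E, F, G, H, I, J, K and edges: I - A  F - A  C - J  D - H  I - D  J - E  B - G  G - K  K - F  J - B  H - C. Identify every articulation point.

J

Removing J increases the component count from 1 to 2, so J is a cut vertex.
By contrast removing K leaves 1 component; it is not a cut vertex. No other vertex is a cut vertex either.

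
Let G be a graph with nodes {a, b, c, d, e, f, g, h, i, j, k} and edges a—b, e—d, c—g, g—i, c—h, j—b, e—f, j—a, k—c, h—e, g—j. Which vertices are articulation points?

c, e, g, h, j

Removing c increases the component count from 1 to 3, so c is a cut vertex.
Removing e increases the component count from 1 to 3, so e is a cut vertex.
Removing g increases the component count from 1 to 3, so g is a cut vertex.
Likewise h, j are cut vertices.
By contrast removing k leaves 1 component; it is not a cut vertex. No other vertex is a cut vertex either.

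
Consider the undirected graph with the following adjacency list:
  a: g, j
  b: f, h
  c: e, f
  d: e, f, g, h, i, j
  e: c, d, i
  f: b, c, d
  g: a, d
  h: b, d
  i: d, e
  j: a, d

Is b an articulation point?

Deleting b leaves 1 component (was 1) (its neighbors f, h remain connected to each other), so b is not a cut vertex.

No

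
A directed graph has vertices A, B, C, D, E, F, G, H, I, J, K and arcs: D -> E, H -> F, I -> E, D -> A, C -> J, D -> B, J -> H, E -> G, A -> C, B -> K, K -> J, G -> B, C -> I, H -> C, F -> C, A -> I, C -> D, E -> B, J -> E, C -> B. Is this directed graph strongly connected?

Yes

From F we can reach every vertex (A, B, C, D, E, F, G, H, I, J, K), and every vertex can reach F (A, B, C, D, E, F, G, H, I, J, K). So the whole graph is one strongly connected component.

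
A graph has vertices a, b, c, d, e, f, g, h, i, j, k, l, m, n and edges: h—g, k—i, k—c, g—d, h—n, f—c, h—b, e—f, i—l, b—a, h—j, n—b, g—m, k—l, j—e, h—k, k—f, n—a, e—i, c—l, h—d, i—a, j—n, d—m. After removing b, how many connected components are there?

With b gone, the remaining components are: {a, c, d, e, f, g, h, i, j, k, l, m, n}.
That is 1 component.

1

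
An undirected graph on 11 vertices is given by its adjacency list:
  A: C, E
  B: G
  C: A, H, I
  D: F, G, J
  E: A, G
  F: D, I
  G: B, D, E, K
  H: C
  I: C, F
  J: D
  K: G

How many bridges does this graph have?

4

The edges on the cycle E-A-C-I-F-D-G-E are not bridges since each lies on that cycle.
But removing K-G disconnects K from G; removing H-C disconnects H from C; removing B-G disconnects B from G; removing D-J disconnects D from J — these are bridges.
That makes 4 bridges.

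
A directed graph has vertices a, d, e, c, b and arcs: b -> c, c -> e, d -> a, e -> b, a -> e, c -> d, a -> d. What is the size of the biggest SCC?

5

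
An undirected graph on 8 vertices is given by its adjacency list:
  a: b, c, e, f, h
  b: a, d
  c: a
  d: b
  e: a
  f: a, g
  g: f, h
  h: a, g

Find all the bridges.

a-b, a-c, a-e, b-d

The edges on the cycle a-h-g-f-a are not bridges since each lies on that cycle.
But removing a-c disconnects a from c; removing b-d disconnects b from d; removing a-b disconnects a from b; removing a-e disconnects a from e — these are bridges.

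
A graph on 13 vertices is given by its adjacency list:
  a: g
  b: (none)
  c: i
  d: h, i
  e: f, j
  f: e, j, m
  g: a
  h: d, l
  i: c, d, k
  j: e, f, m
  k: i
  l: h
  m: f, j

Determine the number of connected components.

b is isolated — a component by itself.
Starting from a we can reach a, g. That is one component of size 2.
Starting from e we can reach e, f, j, m. That is one component of size 4.
Starting from c we can reach c, d, h, i, k, l. That is one component of size 6.
Total: 4 components.

4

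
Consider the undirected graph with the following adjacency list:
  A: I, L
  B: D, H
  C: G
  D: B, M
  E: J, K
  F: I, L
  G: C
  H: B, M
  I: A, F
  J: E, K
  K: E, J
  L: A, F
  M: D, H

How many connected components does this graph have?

4

Starting from C we can reach C, G. That is one component of size 2.
Starting from E we can reach E, J, K. That is one component of size 3.
Starting from A we can reach A, F, I, L. That is one component of size 4.
Starting from B we can reach B, D, H, M. That is one component of size 4.
Total: 4 components.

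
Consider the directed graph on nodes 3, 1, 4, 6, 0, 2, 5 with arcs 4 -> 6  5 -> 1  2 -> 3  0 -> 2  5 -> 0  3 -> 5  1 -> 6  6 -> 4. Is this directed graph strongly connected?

No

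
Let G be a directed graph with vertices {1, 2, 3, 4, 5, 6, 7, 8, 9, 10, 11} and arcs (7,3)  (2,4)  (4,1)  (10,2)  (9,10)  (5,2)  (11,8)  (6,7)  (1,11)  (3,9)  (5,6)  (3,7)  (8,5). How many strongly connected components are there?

1

{1, 2, 3, 4, 5, 6, 7, 8, 9, 10, 11} are all mutually reachable — one SCC of size 11.
That gives 1 strongly connected component.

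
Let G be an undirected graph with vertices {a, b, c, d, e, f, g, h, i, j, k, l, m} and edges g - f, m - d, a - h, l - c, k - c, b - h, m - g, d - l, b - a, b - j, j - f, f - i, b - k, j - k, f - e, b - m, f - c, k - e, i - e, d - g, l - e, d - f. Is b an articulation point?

Yes

Deleting b raises the number of components from 1 to 2, so b is a cut vertex.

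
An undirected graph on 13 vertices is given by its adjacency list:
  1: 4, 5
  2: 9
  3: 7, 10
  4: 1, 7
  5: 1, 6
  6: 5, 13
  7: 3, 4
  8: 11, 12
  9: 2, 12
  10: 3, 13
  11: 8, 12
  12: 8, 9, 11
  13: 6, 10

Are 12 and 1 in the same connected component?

No

The component containing 12 is {2, 8, 9, 11, 12}, and 1 is not in it.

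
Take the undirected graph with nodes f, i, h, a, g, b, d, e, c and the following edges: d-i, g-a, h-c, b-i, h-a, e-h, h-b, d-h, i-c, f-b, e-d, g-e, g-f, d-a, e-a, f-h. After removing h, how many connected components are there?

1

With h gone, the remaining components are: {a, b, c, d, e, f, g, i}.
That is 1 component.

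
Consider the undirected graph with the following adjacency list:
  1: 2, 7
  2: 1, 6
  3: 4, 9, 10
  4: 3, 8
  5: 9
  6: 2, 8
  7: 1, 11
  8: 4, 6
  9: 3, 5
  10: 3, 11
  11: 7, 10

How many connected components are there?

1

Starting from 1 we can reach 1, 2, 3, 4, 5, 6, 7, 8, 9, 10, 11. That is one component of size 11.
Total: 1 component.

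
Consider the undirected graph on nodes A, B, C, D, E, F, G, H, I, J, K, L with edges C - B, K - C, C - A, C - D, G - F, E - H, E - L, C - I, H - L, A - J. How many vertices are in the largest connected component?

7

Starting from F we can reach F, G. That is one component of size 2.
Starting from E we can reach E, H, L. That is one component of size 3.
Starting from A we can reach A, B, C, D, I, J, K. That is one component of size 7.
The largest has 7 vertices.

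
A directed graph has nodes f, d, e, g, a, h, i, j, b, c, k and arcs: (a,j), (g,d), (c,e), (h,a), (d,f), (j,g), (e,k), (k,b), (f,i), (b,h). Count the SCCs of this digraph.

11

{h} is an SCC by itself.
{j} is an SCC by itself.
{a} is an SCC by itself.
{b} is an SCC by itself.
{f} is an SCC by itself.
(and 6 more singleton SCCs)
That gives 11 strongly connected components.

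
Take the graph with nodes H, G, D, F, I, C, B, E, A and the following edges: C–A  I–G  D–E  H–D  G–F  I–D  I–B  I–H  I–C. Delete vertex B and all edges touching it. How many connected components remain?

1

With B gone, the remaining components are: {A, C, D, E, F, G, H, I}.
That is 1 component.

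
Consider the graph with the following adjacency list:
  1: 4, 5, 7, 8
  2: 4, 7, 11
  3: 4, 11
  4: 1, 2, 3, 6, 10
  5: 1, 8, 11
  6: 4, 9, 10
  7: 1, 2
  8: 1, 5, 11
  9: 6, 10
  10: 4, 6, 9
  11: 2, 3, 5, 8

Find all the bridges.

none

The edges on the cycle 11-8-5-11 are not bridges since each lies on that cycle.
Every edge lies on some cycle, so there are no bridges.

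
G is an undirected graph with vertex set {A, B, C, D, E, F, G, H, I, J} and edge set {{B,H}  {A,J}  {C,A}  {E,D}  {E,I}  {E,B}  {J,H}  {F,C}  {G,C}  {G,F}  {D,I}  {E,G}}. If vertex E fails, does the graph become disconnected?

Yes

Deleting E raises the number of components from 1 to 2, so E is a cut vertex.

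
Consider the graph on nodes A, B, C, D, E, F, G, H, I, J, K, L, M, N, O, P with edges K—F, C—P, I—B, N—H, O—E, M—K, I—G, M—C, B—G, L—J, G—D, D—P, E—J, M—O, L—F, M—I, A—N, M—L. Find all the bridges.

The edges on the cycle I-B-G-I are not bridges since each lies on that cycle.
But removing A—N disconnects A from N; removing N—H disconnects N from H — these are bridges.

A-N, H-N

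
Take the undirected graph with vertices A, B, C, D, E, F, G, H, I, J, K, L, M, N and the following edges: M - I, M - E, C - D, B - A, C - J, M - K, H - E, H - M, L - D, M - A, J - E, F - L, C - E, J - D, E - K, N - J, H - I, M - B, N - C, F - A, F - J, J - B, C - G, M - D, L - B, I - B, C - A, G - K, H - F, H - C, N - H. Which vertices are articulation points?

Removing L, for instance, still leaves 1 component. No single vertex removal increases the component count — the graph has no articulation points.

none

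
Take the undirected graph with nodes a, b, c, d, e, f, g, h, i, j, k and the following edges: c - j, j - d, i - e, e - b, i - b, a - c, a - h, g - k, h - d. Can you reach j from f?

No

The component containing f is {f}, and j is not in it.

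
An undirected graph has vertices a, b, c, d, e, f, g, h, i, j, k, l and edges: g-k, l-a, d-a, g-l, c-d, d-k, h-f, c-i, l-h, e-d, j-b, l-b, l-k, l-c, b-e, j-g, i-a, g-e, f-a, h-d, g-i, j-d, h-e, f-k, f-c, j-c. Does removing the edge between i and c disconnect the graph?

No

After removing i-c, the path i-g-j-c still connects them, so the edge is not a bridge.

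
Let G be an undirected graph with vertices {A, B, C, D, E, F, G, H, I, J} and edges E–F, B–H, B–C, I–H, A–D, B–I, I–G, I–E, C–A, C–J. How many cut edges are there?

7

The edges on the cycle B-I-H-B are not bridges since each lies on that cycle.
But removing I–G disconnects I from G; removing E–F disconnects E from F; removing D–A disconnects D from A; removing B–C disconnects B from C — these are bridges.
In total 7 edges are bridges.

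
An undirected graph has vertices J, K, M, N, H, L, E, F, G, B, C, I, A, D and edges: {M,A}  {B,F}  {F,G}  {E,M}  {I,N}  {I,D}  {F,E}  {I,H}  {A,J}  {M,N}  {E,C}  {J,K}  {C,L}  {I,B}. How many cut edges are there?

The edges on the cycle I-B-F-E-M-N-I are not bridges since each lies on that cycle.
But removing J - A disconnects J from A; removing E - C disconnects E from C; removing I - D disconnects I from D; removing F - G disconnects F from G — these are bridges.
In total 8 edges are bridges.

8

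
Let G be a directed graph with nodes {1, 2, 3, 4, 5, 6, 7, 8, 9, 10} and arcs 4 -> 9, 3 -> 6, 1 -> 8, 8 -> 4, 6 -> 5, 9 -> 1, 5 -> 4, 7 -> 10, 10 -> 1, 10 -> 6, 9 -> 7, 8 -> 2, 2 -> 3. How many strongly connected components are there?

{1, 2, 3, 4, 5, 6, 7, 8, 9, 10} are all mutually reachable — one SCC of size 10.
That gives 1 strongly connected component.

1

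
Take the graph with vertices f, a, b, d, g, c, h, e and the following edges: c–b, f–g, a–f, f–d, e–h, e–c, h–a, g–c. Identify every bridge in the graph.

b-c, d-f

The edges on the cycle e-h-a-f-g-c-e are not bridges since each lies on that cycle.
But removing c–b disconnects c from b; removing f–d disconnects f from d — these are bridges.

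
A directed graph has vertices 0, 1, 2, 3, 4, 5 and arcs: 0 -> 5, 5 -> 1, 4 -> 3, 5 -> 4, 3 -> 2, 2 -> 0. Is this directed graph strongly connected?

There is no directed path from 1 to 5, so the graph is not strongly connected.

No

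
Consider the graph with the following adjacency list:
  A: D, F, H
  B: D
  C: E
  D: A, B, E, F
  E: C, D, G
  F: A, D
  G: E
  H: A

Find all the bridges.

The edges on the cycle D-F-A-D are not bridges since each lies on that cycle.
But removing D-B disconnects D from B; removing D-E disconnects D from E; removing A-H disconnects A from H; removing E-C disconnects E from C — these are bridges.
In total 5 edges are bridges.

A-H, B-D, C-E, D-E, E-G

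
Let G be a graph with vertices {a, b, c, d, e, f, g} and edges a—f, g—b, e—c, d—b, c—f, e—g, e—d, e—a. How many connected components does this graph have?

Starting from a we can reach a, b, c, d, e, f, g. That is one component of size 7.
Total: 1 component.

1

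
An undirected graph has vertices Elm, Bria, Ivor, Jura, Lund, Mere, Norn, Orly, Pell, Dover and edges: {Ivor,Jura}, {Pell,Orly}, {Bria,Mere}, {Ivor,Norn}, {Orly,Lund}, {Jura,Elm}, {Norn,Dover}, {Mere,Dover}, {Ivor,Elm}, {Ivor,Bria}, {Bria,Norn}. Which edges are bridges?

The edges on the cycle Ivor-Jura-Elm-Ivor are not bridges since each lies on that cycle.
But removing Orly-Lund disconnects Orly from Lund; removing Orly-Pell disconnects Orly from Pell — these are bridges.

Lund-Orly, Orly-Pell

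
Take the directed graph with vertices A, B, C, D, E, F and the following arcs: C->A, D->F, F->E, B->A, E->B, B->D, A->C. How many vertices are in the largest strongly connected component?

4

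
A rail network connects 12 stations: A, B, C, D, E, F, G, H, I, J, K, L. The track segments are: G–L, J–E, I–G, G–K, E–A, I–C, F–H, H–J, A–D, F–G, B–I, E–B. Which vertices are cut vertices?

A, E, G, I

Removing A increases the component count from 1 to 2, so A is a cut vertex.
Removing E increases the component count from 1 to 2, so E is a cut vertex.
Removing G increases the component count from 1 to 3, so G is a cut vertex.
Likewise I is a cut vertex.
By contrast removing C leaves 1 component; it is not a cut vertex. No other vertex is a cut vertex either.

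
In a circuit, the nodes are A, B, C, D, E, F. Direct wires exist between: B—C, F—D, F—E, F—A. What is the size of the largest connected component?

Starting from B we can reach B, C. That is one component of size 2.
Starting from A we can reach A, D, E, F. That is one component of size 4.
The largest has 4 vertices.

4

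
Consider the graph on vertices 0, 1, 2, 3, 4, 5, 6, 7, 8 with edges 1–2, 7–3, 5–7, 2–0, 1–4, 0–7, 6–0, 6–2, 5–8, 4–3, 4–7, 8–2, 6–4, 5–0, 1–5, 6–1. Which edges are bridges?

The edges on the cycle 1-5-8-2-1 are not bridges since each lies on that cycle.
Every edge lies on some cycle, so there are no bridges.

none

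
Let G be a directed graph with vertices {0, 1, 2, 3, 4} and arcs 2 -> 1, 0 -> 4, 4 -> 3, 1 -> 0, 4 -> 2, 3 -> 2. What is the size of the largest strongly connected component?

5

{0, 1, 2, 3, 4} are all mutually reachable — one SCC of size 5.
The largest has 5 vertices.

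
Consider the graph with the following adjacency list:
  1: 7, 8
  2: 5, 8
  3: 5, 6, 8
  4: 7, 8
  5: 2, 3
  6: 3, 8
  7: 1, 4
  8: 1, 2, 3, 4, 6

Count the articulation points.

Removing 8 increases the component count from 1 to 2, so 8 is a cut vertex.
By contrast removing 4 leaves 1 component; it is not a cut vertex. No other vertex is a cut vertex either.

1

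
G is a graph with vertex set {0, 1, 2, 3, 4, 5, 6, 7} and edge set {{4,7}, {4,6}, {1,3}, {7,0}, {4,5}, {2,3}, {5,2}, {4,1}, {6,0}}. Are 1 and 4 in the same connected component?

Yes

From 1 we can reach 0, 1, 2, 3, 4, 5, 6, 7, which includes 4.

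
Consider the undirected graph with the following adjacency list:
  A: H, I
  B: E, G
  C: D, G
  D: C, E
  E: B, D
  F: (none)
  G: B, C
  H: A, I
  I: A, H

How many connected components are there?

F is isolated — a component by itself.
Starting from A we can reach A, H, I. That is one component of size 3.
Starting from B we can reach B, C, D, E, G. That is one component of size 5.
Total: 3 components.

3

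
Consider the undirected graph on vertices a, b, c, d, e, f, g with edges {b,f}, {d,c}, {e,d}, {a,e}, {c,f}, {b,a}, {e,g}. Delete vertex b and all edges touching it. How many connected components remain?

1

With b gone, the remaining components are: {a, c, d, e, f, g}.
That is 1 component.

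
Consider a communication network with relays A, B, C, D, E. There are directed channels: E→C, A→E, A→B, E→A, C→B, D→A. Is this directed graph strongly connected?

There is no directed path from C to E, so the graph is not strongly connected.

No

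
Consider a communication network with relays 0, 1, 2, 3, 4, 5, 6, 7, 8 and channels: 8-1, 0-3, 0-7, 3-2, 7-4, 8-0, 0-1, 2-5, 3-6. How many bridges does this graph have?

The edges on the cycle 8-0-1-8 are not bridges since each lies on that cycle.
But removing 3-2 disconnects 3 from 2; removing 2-5 disconnects 2 from 5; removing 3-6 disconnects 3 from 6; removing 0-7 disconnects 0 from 7 — these are bridges.
In total 6 edges are bridges.

6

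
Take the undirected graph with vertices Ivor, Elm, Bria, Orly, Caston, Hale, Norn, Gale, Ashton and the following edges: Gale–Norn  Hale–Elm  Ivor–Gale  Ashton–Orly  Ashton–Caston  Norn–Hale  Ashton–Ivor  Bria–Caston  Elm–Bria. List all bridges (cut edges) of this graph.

The edges on the cycle Ashton-Ivor-Gale-Norn-Hale-Elm-Bria-Caston-Ashton are not bridges since each lies on that cycle.
But removing Ashton–Orly disconnects Ashton from Orly — this is a bridge.

Ashton-Orly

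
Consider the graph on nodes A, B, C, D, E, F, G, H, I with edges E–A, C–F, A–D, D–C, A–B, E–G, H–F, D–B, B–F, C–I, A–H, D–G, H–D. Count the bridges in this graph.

The edges on the cycle A-H-D-A are not bridges since each lies on that cycle.
But removing C–I disconnects C from I — this is a bridge.

1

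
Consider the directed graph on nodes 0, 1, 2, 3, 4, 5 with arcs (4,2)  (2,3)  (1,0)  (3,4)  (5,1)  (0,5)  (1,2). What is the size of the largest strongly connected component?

{0, 1, 5} are all mutually reachable — one SCC of size 3.
{2, 3, 4} are all mutually reachable — one SCC of size 3.
The largest has 3 vertices.

3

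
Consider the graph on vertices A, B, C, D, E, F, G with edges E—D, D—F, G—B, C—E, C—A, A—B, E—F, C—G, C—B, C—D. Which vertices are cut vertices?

C

Removing C increases the component count from 1 to 2, so C is a cut vertex.
By contrast removing F leaves 1 component; it is not a cut vertex. No other vertex is a cut vertex either.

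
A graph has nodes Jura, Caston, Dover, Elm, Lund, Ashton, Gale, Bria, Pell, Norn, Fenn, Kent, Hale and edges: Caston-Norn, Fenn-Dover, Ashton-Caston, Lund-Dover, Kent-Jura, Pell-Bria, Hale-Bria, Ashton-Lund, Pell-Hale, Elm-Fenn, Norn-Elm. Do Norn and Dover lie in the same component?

From Norn we can reach Elm, Fenn, Lund, Norn, Dover, Ashton, Caston, which includes Dover.

Yes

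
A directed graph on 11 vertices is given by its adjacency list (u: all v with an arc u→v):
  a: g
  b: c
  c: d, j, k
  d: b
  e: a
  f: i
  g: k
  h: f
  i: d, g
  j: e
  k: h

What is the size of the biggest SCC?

11

{a, b, c, d, e, f, g, h, i, j, k} are all mutually reachable — one SCC of size 11.
The largest has 11 vertices.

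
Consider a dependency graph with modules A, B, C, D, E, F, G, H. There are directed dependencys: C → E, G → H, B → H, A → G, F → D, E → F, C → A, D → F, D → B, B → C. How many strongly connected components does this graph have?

{B, C, D, E, F} are all mutually reachable — one SCC of size 5.
{A} is an SCC by itself.
{H} is an SCC by itself.
{G} is an SCC by itself.
That gives 4 strongly connected components.

4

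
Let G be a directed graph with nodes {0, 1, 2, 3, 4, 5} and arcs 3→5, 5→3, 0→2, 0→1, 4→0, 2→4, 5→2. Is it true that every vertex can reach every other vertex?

No

There is no directed path from 1 to 5, so the graph is not strongly connected.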